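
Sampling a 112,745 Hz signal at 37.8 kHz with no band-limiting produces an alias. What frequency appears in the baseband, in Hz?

655 Hz

Nyquist = 37,800/2 = 18,900 Hz; 112,745 Hz exceeds it.
Alias = |112,745 − 3×37,800| = |112,745 − 113,400| = 655 Hz.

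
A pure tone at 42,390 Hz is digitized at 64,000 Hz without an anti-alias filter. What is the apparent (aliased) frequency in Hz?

Nyquist = 64,000/2 = 32,000 Hz; 42,390 Hz exceeds it.
Alias = |42,390 − 1×64,000| = |42,390 − 64,000| = 21,610 Hz.

21,610 Hz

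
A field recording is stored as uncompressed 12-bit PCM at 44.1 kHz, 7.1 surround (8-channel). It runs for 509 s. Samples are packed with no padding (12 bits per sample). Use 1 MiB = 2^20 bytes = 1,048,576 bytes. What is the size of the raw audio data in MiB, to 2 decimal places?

Bits = 44,100 × 509 × 12 × 8 = 2,154,902,400 bits = 269,362,800 bytes.
269,362,800 / 1,048,576 = 256.88 MiB.

256.88 MiB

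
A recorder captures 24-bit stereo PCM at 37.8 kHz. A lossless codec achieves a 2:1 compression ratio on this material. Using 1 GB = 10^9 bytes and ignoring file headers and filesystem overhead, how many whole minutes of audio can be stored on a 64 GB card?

Uncompressed byte rate = 37,800 × 3 × 2 = 226,800 bytes/s.
After 2:1 compression, effective rate ≈ 113400 bytes/s.
Capacity = 64 × 1,000,000,000 = 64,000,000,000 bytes.
64,000,000,000 / effective rate ≈ 564373.9 s → 9,406 minutes.

9,406 minutes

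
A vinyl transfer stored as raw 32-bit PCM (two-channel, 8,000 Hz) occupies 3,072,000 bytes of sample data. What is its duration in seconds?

48 seconds

Byte rate = 8,000 × 4 × 2 = 64,000 bytes/s.
Duration = 3,072,000 / 64,000 = 48 s.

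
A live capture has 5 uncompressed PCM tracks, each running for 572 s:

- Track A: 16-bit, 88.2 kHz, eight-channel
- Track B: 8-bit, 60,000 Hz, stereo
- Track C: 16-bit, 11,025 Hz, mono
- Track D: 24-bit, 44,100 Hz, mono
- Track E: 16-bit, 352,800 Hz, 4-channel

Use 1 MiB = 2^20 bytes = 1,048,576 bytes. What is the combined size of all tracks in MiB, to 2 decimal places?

Track A: 88,200 × 572 × 2 × 8 = 807,206,400 bytes.
Track B: 60,000 × 572 × 1 × 2 = 68,640,000 bytes.
Track C: 11,025 × 572 × 2 × 1 = 12,612,600 bytes.
Track D: 44,100 × 572 × 3 × 1 = 75,675,600 bytes.
Track E: 352,800 × 572 × 2 × 4 = 1,614,412,800 bytes.
Total = 2,578,547,400 bytes = 2459.09 MiB.

2459.09 MiB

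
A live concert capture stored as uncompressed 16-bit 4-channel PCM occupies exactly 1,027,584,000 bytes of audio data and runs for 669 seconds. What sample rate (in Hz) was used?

Bytes = sample_rate × seconds × bytes_per_sample × channels.
sample_rate = 1,027,584,000 / (669 × 2 × 4) = 1,027,584,000 / 5,352 = 192,000 Hz.

192,000 Hz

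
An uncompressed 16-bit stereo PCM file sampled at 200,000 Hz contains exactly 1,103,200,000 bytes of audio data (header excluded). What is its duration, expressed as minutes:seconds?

Byte rate = 200,000 × 2 × 2 = 800,000 bytes/s.
Duration = 1,103,200,000 / 800,000 = 1,379 s.
1,379 s = 22:59.

22:59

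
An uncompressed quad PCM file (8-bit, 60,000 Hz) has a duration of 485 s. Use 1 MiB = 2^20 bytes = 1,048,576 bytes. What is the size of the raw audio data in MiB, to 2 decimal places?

Bytes = 60,000 samples/s × 485 s × 1 bytes/sample × 4 ch = 116,400,000 bytes.
116,400,000 / 1,048,576 = 111.01 MiB.

111.01 MiB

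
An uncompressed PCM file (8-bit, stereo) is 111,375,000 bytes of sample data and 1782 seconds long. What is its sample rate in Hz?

31,250 Hz

Bytes = sample_rate × seconds × bytes_per_sample × channels.
sample_rate = 111,375,000 / (1,782 × 1 × 2) = 111,375,000 / 3,564 = 31,250 Hz.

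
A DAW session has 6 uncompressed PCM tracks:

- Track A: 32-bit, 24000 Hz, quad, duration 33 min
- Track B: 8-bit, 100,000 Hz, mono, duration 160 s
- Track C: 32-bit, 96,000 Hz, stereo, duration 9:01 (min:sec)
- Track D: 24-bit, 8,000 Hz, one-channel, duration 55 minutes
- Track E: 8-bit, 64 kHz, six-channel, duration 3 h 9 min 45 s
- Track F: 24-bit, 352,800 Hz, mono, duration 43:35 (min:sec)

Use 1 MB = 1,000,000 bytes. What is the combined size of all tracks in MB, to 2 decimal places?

8410.56 MB

Track A: 33 min = 1,980 s; 24,000 × 1,980 × 4 × 4 = 760,320,000 bytes.
Track B: 100,000 × 160 × 1 × 1 = 16,000,000 bytes.
Track C: 9:01 (min:sec) = 541 s; 96,000 × 541 × 4 × 2 = 415,488,000 bytes.
Track D: 55 minutes = 3,300 s; 8,000 × 3,300 × 3 × 1 = 79,200,000 bytes.
Track E: 3 h 9 min 45 s = 11,385 s; 64,000 × 11,385 × 1 × 6 = 4,371,840,000 bytes.
Track F: 43:35 (min:sec) = 2,615 s; 352,800 × 2,615 × 3 × 1 = 2,767,716,000 bytes.
Total = 8,410,564,000 bytes = 8410.56 MB.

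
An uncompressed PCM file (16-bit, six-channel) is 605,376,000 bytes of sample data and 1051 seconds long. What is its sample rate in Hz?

Bytes = sample_rate × seconds × bytes_per_sample × channels.
sample_rate = 605,376,000 / (1,051 × 2 × 6) = 605,376,000 / 12,612 = 48,000 Hz.

48,000 Hz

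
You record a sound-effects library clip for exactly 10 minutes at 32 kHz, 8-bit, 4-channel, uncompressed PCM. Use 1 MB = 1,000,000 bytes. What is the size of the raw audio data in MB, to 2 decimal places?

Duration = exactly 10 minutes = 600 s.
Bytes = 32,000 samples/s × 600 s × 1 bytes/sample × 4 ch = 76,800,000 bytes.
76,800,000 / 1,000,000 = 76.80 MB.

76.80 MB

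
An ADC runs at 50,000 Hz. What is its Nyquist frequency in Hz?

Nyquist frequency = sample rate / 2 = 50,000 / 2 = 25,000 Hz.

25,000 Hz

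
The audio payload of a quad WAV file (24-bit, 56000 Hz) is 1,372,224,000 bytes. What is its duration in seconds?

Byte rate = 56,000 × 3 × 4 = 672,000 bytes/s.
Duration = 1,372,224,000 / 672,000 = 2,042 s.

2,042 seconds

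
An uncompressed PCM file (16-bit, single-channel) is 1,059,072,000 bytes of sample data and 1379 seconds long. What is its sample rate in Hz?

384,000 Hz

Bytes = sample_rate × seconds × bytes_per_sample × channels.
sample_rate = 1,059,072,000 / (1,379 × 2 × 1) = 1,059,072,000 / 2,758 = 384,000 Hz.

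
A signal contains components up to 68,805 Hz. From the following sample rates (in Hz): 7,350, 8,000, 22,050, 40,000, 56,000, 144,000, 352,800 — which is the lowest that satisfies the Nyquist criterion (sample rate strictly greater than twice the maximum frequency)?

144,000 Hz

Need sample rate > 2 × 68,805 = 137,610 Hz.
Lowest listed rate above 137,610 Hz is 144,000 Hz.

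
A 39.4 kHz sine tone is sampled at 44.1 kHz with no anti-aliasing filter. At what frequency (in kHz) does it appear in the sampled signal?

Nyquist = 44,100/2 = 22,050 Hz; 39,400 Hz exceeds it.
Alias = |39,400 − 1×44,100| = |39,400 − 44,100| = 4,700 Hz = 4.7 kHz.

4.7 kHz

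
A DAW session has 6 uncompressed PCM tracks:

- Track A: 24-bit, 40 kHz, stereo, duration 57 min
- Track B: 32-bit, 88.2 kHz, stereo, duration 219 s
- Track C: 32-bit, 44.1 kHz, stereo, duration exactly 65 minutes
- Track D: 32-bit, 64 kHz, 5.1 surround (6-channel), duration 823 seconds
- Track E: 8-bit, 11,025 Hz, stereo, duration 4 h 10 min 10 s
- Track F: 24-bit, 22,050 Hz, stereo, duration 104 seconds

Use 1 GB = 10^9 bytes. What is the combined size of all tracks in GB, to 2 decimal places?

3.96 GB

Track A: 57 min = 3,420 s; 40,000 × 3,420 × 3 × 2 = 820,800,000 bytes.
Track B: 88,200 × 219 × 4 × 2 = 154,526,400 bytes.
Track C: exactly 65 minutes = 3,900 s; 44,100 × 3,900 × 4 × 2 = 1,375,920,000 bytes.
Track D: 64,000 × 823 × 4 × 6 = 1,264,128,000 bytes.
Track E: 4 h 10 min 10 s = 15,010 s; 11,025 × 15,010 × 1 × 2 = 330,970,500 bytes.
Track F: 22,050 × 104 × 3 × 2 = 13,759,200 bytes.
Total = 3,960,104,100 bytes = 3.96 GB.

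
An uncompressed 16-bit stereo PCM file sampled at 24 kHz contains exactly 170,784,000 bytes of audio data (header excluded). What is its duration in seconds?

1,779 seconds

Byte rate = 24,000 × 2 × 2 = 96,000 bytes/s.
Duration = 170,784,000 / 96,000 = 1,779 s.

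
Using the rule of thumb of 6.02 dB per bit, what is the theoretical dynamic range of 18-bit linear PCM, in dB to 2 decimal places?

108.36 dB

18 × 6.02 = 108.36 dB.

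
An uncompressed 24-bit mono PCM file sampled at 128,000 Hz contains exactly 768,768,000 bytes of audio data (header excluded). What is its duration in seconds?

2,002 seconds

Byte rate = 128,000 × 3 × 1 = 384,000 bytes/s.
Duration = 768,768,000 / 384,000 = 2,002 s.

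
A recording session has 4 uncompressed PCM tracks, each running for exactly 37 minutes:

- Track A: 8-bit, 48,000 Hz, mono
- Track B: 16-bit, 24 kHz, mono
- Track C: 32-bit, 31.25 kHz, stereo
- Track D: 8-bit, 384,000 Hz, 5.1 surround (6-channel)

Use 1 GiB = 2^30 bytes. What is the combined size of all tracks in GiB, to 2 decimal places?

exactly 37 minutes = 2,220 s.
Track A: 48,000 × 2,220 × 1 × 1 = 106,560,000 bytes.
Track B: 24,000 × 2,220 × 2 × 1 = 106,560,000 bytes.
Track C: 31,250 × 2,220 × 4 × 2 = 555,000,000 bytes.
Track D: 384,000 × 2,220 × 1 × 6 = 5,114,880,000 bytes.
Total = 5,883,000,000 bytes = 5.48 GiB.

5.48 GiB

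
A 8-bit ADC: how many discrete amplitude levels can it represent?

2^8 = 256.

256 levels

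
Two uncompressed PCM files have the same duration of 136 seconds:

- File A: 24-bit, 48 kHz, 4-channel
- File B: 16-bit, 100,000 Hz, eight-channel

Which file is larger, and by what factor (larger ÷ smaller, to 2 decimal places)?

File B, by a factor of 2.78

File A: 48,000 × 3 × 4 = 576,000 bytes/s.
File B: 100,000 × 2 × 8 = 1,600,000 bytes/s.
File B is larger; ratio = 217,600,000 / 78,336,000 = 2.78.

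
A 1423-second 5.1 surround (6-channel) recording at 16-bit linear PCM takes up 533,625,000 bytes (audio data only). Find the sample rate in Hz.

31,250 Hz

Bytes = sample_rate × seconds × bytes_per_sample × channels.
sample_rate = 533,625,000 / (1,423 × 2 × 6) = 533,625,000 / 17,076 = 31,250 Hz.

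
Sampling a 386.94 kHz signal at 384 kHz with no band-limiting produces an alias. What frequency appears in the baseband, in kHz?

2.94 kHz

Nyquist = 384,000/2 = 192,000 Hz; 386,940 Hz exceeds it.
Alias = |386,940 − 1×384,000| = |386,940 − 384,000| = 2,940 Hz = 2.94 kHz.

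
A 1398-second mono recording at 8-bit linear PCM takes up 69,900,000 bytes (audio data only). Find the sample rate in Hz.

50,000 Hz

Bytes = sample_rate × seconds × bytes_per_sample × channels.
sample_rate = 69,900,000 / (1,398 × 1 × 1) = 69,900,000 / 1,398 = 50,000 Hz.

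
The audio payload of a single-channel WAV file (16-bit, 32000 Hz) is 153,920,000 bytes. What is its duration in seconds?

2,405 seconds

Byte rate = 32,000 × 2 × 1 = 64,000 bytes/s.
Duration = 153,920,000 / 64,000 = 2,405 s.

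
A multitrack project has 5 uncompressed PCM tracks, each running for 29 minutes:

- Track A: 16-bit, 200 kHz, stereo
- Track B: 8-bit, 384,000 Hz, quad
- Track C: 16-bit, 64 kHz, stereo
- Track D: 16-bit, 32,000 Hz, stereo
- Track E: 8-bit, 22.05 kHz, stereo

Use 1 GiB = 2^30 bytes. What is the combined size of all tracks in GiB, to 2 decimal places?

4.48 GiB

29 minutes = 1,740 s.
Track A: 200,000 × 1,740 × 2 × 2 = 1,392,000,000 bytes.
Track B: 384,000 × 1,740 × 1 × 4 = 2,672,640,000 bytes.
Track C: 64,000 × 1,740 × 2 × 2 = 445,440,000 bytes.
Track D: 32,000 × 1,740 × 2 × 2 = 222,720,000 bytes.
Track E: 22,050 × 1,740 × 1 × 2 = 76,734,000 bytes.
Total = 4,809,534,000 bytes = 4.48 GiB.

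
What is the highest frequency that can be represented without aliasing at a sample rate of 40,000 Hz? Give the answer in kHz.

20 kHz

Nyquist frequency = sample rate / 2 = 40,000 / 2 = 20 kHz.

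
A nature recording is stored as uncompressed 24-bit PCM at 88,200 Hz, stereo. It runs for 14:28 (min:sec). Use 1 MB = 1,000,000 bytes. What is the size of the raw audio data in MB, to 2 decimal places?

459.35 MB

Duration = 14:28 (min:sec) = 868 s.
Bytes = 88,200 samples/s × 868 s × 3 bytes/sample × 2 ch = 459,345,600 bytes.
459,345,600 / 1,000,000 = 459.35 MB.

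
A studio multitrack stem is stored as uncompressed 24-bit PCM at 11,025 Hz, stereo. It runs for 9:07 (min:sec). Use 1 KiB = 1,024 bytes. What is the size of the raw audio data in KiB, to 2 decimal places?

35335.99 KiB

Duration = 9:07 (min:sec) = 547 s.
Bytes = 11,025 samples/s × 547 s × 3 bytes/sample × 2 ch = 36,184,050 bytes.
36,184,050 / 1,024 = 35335.99 KiB.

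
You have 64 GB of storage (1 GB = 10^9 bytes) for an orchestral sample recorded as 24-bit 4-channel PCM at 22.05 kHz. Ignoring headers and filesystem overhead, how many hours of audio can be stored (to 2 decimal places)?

Uncompressed byte rate = 22,050 × 3 × 4 = 264,600 bytes/s.
Capacity = 64 × 1,000,000,000 = 64,000,000,000 bytes.
64,000,000,000 / 264,600 ≈ 241874.53 s → 67.19 hours.

67.19 hours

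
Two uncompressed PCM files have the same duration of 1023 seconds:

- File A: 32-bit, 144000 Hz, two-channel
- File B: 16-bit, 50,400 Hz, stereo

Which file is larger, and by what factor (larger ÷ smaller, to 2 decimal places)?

File A: 144,000 × 4 × 2 = 1,152,000 bytes/s.
File B: 50,400 × 2 × 2 = 201,600 bytes/s.
File A is larger; ratio = 1,178,496,000 / 206,236,800 = 5.71.

File A, by a factor of 5.71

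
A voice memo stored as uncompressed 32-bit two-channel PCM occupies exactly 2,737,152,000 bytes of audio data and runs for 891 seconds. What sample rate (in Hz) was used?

Bytes = sample_rate × seconds × bytes_per_sample × channels.
sample_rate = 2,737,152,000 / (891 × 4 × 2) = 2,737,152,000 / 7,128 = 384,000 Hz.

384,000 Hz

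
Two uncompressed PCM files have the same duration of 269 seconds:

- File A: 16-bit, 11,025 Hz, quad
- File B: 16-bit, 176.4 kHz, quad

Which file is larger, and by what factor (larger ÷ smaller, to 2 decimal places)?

File A: 11,025 × 2 × 4 = 88,200 bytes/s.
File B: 176,400 × 2 × 4 = 1,411,200 bytes/s.
File B is larger; ratio = 379,612,800 / 23,725,800 = 16.00.

File B, by a factor of 16.00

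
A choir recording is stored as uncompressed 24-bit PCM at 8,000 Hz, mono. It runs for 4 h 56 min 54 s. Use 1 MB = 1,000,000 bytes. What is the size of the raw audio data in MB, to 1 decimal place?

427.5 MB

Duration = 4 h 56 min 54 s = 17,814 s.
Bytes = 8,000 samples/s × 17,814 s × 3 bytes/sample × 1 ch = 427,536,000 bytes.
427,536,000 / 1,000,000 = 427.5 MB.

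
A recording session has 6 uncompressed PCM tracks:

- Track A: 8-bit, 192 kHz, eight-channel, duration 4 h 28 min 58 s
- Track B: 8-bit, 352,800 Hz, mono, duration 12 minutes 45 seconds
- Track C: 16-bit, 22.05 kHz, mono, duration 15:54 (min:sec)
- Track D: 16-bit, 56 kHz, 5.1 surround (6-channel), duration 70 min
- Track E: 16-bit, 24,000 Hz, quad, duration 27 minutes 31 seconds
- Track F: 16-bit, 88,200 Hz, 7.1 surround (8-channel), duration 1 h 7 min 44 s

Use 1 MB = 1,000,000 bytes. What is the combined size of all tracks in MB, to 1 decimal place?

Track A: 4 h 28 min 58 s = 16,138 s; 192,000 × 16,138 × 1 × 8 = 24,787,968,000 bytes.
Track B: 12 minutes 45 seconds = 765 s; 352,800 × 765 × 1 × 1 = 269,892,000 bytes.
Track C: 15:54 (min:sec) = 954 s; 22,050 × 954 × 2 × 1 = 42,071,400 bytes.
Track D: 70 min = 4,200 s; 56,000 × 4,200 × 2 × 6 = 2,822,400,000 bytes.
Track E: 27 minutes 31 seconds = 1,651 s; 24,000 × 1,651 × 2 × 4 = 316,992,000 bytes.
Track F: 1 h 7 min 44 s = 4,064 s; 88,200 × 4,064 × 2 × 8 = 5,735,116,800 bytes.
Total = 33,974,440,200 bytes = 33974.4 MB.

33974.4 MB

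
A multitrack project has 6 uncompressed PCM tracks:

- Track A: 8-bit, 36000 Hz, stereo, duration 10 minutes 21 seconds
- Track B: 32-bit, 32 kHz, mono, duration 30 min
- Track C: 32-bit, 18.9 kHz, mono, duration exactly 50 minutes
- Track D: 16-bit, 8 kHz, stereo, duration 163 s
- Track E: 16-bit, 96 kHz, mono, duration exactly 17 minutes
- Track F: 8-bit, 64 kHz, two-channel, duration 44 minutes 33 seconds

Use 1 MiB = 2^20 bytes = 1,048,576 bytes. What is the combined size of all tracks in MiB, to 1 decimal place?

Track A: 10 minutes 21 seconds = 621 s; 36,000 × 621 × 1 × 2 = 44,712,000 bytes.
Track B: 30 min = 1,800 s; 32,000 × 1,800 × 4 × 1 = 230,400,000 bytes.
Track C: exactly 50 minutes = 3,000 s; 18,900 × 3,000 × 4 × 1 = 226,800,000 bytes.
Track D: 8,000 × 163 × 2 × 2 = 5,216,000 bytes.
Track E: exactly 17 minutes = 1,020 s; 96,000 × 1,020 × 2 × 1 = 195,840,000 bytes.
Track F: 44 minutes 33 seconds = 2,673 s; 64,000 × 2,673 × 1 × 2 = 342,144,000 bytes.
Total = 1,045,112,000 bytes = 996.7 MiB.

996.7 MiB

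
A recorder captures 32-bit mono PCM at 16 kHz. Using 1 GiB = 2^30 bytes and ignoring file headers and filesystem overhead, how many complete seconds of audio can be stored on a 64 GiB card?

Uncompressed byte rate = 16,000 × 4 × 1 = 64,000 bytes/s.
Capacity = 64 × 1,073,741,824 = 68,719,476,736 bytes.
68,719,476,736 / 64,000 ≈ 1073741.82 s → 1,073,741 seconds.

1,073,741 seconds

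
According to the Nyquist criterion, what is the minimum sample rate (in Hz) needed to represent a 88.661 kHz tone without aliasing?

Minimum sample rate = 2 × 88,661 Hz = 177,322 Hz.

177,322 Hz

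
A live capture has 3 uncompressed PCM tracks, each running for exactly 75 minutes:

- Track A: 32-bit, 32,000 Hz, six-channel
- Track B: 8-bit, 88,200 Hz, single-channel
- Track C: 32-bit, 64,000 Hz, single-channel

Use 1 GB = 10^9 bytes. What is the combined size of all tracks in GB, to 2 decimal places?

5.00 GB

exactly 75 minutes = 4,500 s.
Track A: 32,000 × 4,500 × 4 × 6 = 3,456,000,000 bytes.
Track B: 88,200 × 4,500 × 1 × 1 = 396,900,000 bytes.
Track C: 64,000 × 4,500 × 4 × 1 = 1,152,000,000 bytes.
Total = 5,004,900,000 bytes = 5.00 GB.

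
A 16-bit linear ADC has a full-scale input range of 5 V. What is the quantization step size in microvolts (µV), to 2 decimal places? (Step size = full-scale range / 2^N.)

76.29 µV

5 V / 2^16 = 5 / 65,536 V = 76.29 µV.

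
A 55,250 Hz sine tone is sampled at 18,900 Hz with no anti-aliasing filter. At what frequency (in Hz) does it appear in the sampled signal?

Nyquist = 18,900/2 = 9,450 Hz; 55,250 Hz exceeds it.
Alias = |55,250 − 3×18,900| = |55,250 − 56,700| = 1,450 Hz.

1,450 Hz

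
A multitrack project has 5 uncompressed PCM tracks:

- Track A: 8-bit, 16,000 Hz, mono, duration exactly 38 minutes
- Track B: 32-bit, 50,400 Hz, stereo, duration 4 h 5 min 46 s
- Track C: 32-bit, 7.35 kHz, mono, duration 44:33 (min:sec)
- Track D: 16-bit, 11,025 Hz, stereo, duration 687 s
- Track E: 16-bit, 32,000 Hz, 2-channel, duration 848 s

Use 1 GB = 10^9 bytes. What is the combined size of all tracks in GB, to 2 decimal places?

Track A: exactly 38 minutes = 2,280 s; 16,000 × 2,280 × 1 × 1 = 36,480,000 bytes.
Track B: 4 h 5 min 46 s = 14,746 s; 50,400 × 14,746 × 4 × 2 = 5,945,587,200 bytes.
Track C: 44:33 (min:sec) = 2,673 s; 7,350 × 2,673 × 4 × 1 = 78,586,200 bytes.
Track D: 11,025 × 687 × 2 × 2 = 30,296,700 bytes.
Track E: 32,000 × 848 × 2 × 2 = 108,544,000 bytes.
Total = 6,199,494,100 bytes = 6.20 GB.

6.20 GB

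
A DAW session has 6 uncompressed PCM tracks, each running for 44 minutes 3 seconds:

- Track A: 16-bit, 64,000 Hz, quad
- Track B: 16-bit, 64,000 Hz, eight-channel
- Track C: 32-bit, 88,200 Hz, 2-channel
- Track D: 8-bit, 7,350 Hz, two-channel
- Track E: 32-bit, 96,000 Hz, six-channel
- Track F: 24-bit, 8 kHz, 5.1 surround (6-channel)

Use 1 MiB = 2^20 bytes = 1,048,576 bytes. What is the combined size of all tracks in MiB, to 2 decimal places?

44 minutes 3 seconds = 2,643 s.
Track A: 64,000 × 2,643 × 2 × 4 = 1,353,216,000 bytes.
Track B: 64,000 × 2,643 × 2 × 8 = 2,706,432,000 bytes.
Track C: 88,200 × 2,643 × 4 × 2 = 1,864,900,800 bytes.
Track D: 7,350 × 2,643 × 1 × 2 = 38,852,100 bytes.
Track E: 96,000 × 2,643 × 4 × 6 = 6,089,472,000 bytes.
Track F: 8,000 × 2,643 × 3 × 6 = 380,592,000 bytes.
Total = 12,433,464,900 bytes = 11857.48 MiB.

11857.48 MiB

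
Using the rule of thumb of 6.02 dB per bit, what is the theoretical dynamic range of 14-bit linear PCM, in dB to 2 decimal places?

14 × 6.02 = 84.28 dB.

84.28 dB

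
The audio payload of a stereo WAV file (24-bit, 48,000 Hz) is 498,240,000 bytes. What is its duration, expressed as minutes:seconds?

28:50

Byte rate = 48,000 × 3 × 2 = 288,000 bytes/s.
Duration = 498,240,000 / 288,000 = 1,730 s.
1,730 s = 28:50.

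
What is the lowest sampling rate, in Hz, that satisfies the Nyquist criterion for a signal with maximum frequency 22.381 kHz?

44,762 Hz

Minimum sample rate = 2 × 22,381 Hz = 44,762 Hz.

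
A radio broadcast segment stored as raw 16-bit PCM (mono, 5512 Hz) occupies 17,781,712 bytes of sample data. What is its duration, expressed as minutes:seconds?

26:53

Byte rate = 5,512 × 2 × 1 = 11,024 bytes/s.
Duration = 17,781,712 / 11,024 = 1,613 s.
1,613 s = 26:53.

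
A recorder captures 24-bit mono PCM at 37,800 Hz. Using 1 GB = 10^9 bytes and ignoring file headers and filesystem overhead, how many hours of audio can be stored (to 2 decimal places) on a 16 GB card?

Uncompressed byte rate = 37,800 × 3 × 1 = 113,400 bytes/s.
Capacity = 16 × 1,000,000,000 = 16,000,000,000 bytes.
16,000,000,000 / 113,400 ≈ 141093.47 s → 39.19 hours.

39.19 hours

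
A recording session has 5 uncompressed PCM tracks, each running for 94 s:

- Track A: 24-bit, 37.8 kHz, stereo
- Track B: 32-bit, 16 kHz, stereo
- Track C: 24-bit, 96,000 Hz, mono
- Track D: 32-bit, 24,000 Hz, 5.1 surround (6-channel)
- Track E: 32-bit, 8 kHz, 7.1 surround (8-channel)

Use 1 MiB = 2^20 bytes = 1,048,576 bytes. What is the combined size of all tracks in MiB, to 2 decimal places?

Track A: 37,800 × 94 × 3 × 2 = 21,319,200 bytes.
Track B: 16,000 × 94 × 4 × 2 = 12,032,000 bytes.
Track C: 96,000 × 94 × 3 × 1 = 27,072,000 bytes.
Track D: 24,000 × 94 × 4 × 6 = 54,144,000 bytes.
Track E: 8,000 × 94 × 4 × 8 = 24,064,000 bytes.
Total = 138,631,200 bytes = 132.21 MiB.

132.21 MiB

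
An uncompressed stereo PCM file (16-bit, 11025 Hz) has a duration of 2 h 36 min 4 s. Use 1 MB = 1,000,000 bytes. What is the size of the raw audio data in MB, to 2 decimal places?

Duration = 2 h 36 min 4 s = 9,364 s.
Bytes = 11,025 samples/s × 9,364 s × 2 bytes/sample × 2 ch = 412,952,400 bytes.
412,952,400 / 1,000,000 = 412.95 MB.

412.95 MB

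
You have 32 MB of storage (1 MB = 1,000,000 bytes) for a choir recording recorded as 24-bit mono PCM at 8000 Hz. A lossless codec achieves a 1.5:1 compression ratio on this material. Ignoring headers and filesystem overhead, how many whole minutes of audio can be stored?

33 minutes

Uncompressed byte rate = 8,000 × 3 × 1 = 24,000 bytes/s.
After 1.5:1 compression, effective rate ≈ 16000 bytes/s.
Capacity = 32 × 1,000,000 = 32,000,000 bytes.
32,000,000 / effective rate ≈ 2000 s → 33 minutes.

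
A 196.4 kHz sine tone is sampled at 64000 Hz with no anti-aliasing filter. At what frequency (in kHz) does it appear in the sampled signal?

Nyquist = 64,000/2 = 32,000 Hz; 196,400 Hz exceeds it.
Alias = |196,400 − 3×64,000| = |196,400 − 192,000| = 4,400 Hz = 4.4 kHz.

4.4 kHz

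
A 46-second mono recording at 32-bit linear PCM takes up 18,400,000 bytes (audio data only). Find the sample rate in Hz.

100,000 Hz

Bytes = sample_rate × seconds × bytes_per_sample × channels.
sample_rate = 18,400,000 / (46 × 4 × 1) = 18,400,000 / 184 = 100,000 Hz.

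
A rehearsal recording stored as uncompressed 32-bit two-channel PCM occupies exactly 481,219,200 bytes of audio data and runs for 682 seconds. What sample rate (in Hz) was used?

88,200 Hz

Bytes = sample_rate × seconds × bytes_per_sample × channels.
sample_rate = 481,219,200 / (682 × 4 × 2) = 481,219,200 / 5,456 = 88,200 Hz.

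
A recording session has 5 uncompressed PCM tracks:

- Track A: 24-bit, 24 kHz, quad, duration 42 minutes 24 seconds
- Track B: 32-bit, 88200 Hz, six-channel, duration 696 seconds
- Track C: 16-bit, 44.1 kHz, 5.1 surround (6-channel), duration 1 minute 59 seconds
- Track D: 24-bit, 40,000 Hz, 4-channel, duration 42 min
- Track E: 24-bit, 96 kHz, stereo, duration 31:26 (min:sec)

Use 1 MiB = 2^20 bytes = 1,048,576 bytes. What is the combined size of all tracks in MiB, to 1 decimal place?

4353.4 MiB

Track A: 42 minutes 24 seconds = 2,544 s; 24,000 × 2,544 × 3 × 4 = 732,672,000 bytes.
Track B: 88,200 × 696 × 4 × 6 = 1,473,292,800 bytes.
Track C: 1 minute 59 seconds = 119 s; 44,100 × 119 × 2 × 6 = 62,974,800 bytes.
Track D: 42 min = 2,520 s; 40,000 × 2,520 × 3 × 4 = 1,209,600,000 bytes.
Track E: 31:26 (min:sec) = 1,886 s; 96,000 × 1,886 × 3 × 2 = 1,086,336,000 bytes.
Total = 4,564,875,600 bytes = 4353.4 MiB.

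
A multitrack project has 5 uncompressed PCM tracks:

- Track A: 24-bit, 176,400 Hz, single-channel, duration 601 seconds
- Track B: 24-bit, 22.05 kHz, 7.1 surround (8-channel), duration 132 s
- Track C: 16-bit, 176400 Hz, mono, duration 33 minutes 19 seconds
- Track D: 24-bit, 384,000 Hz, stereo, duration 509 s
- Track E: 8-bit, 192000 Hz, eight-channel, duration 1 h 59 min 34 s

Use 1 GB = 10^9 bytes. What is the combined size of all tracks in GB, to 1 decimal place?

Track A: 176,400 × 601 × 3 × 1 = 318,049,200 bytes.
Track B: 22,050 × 132 × 3 × 8 = 69,854,400 bytes.
Track C: 33 minutes 19 seconds = 1,999 s; 176,400 × 1,999 × 2 × 1 = 705,247,200 bytes.
Track D: 384,000 × 509 × 3 × 2 = 1,172,736,000 bytes.
Track E: 1 h 59 min 34 s = 7,174 s; 192,000 × 7,174 × 1 × 8 = 11,019,264,000 bytes.
Total = 13,285,150,800 bytes = 13.3 GB.

13.3 GB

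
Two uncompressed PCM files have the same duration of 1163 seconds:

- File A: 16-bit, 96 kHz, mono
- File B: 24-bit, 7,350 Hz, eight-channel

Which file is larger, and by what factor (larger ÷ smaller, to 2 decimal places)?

File A, by a factor of 1.09

File A: 96,000 × 2 × 1 = 192,000 bytes/s.
File B: 7,350 × 3 × 8 = 176,400 bytes/s.
File A is larger; ratio = 223,296,000 / 205,153,200 = 1.09.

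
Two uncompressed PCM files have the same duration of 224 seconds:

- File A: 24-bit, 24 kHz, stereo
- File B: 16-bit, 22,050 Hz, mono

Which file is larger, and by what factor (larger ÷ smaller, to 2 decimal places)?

File A: 24,000 × 3 × 2 = 144,000 bytes/s.
File B: 22,050 × 2 × 1 = 44,100 bytes/s.
File A is larger; ratio = 32,256,000 / 9,878,400 = 3.27.

File A, by a factor of 3.27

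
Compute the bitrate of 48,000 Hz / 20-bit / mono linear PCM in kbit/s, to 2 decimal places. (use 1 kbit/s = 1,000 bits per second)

960.00 kbit/s

Bit rate = 48,000 × 20 × 1 = 960,000 bits/s.
= 960.00 kbit/s.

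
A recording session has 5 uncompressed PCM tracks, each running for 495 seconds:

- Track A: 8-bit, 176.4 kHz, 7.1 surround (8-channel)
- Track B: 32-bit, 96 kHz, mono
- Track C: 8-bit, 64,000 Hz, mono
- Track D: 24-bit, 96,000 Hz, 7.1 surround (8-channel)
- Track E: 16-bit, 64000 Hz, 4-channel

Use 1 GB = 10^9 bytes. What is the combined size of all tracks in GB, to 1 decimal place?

2.3 GB

Track A: 176,400 × 495 × 1 × 8 = 698,544,000 bytes.
Track B: 96,000 × 495 × 4 × 1 = 190,080,000 bytes.
Track C: 64,000 × 495 × 1 × 1 = 31,680,000 bytes.
Track D: 96,000 × 495 × 3 × 8 = 1,140,480,000 bytes.
Track E: 64,000 × 495 × 2 × 4 = 253,440,000 bytes.
Total = 2,314,224,000 bytes = 2.3 GB.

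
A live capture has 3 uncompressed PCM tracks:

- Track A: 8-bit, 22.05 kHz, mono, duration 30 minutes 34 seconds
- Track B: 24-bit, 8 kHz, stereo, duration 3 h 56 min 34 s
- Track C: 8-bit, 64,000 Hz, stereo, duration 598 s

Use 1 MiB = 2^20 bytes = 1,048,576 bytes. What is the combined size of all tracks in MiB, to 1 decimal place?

Track A: 30 minutes 34 seconds = 1,834 s; 22,050 × 1,834 × 1 × 1 = 40,439,700 bytes.
Track B: 3 h 56 min 34 s = 14,194 s; 8,000 × 14,194 × 3 × 2 = 681,312,000 bytes.
Track C: 64,000 × 598 × 1 × 2 = 76,544,000 bytes.
Total = 798,295,700 bytes = 761.3 MiB.

761.3 MiB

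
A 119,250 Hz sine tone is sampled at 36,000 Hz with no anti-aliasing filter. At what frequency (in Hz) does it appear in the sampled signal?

11,250 Hz

Nyquist = 36,000/2 = 18,000 Hz; 119,250 Hz exceeds it.
Alias = |119,250 − 3×36,000| = |119,250 − 108,000| = 11,250 Hz.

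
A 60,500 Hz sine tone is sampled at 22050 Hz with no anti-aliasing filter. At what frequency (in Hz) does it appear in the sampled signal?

Nyquist = 22,050/2 = 11,025 Hz; 60,500 Hz exceeds it.
Alias = |60,500 − 3×22,050| = |60,500 − 66,150| = 5,650 Hz.

5,650 Hz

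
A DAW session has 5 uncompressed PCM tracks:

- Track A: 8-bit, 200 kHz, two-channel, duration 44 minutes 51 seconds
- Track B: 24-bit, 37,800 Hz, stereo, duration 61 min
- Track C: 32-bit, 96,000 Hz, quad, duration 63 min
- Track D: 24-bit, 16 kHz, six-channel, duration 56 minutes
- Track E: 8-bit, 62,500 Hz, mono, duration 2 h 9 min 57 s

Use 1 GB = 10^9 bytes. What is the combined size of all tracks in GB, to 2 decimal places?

Track A: 44 minutes 51 seconds = 2,691 s; 200,000 × 2,691 × 1 × 2 = 1,076,400,000 bytes.
Track B: 61 min = 3,660 s; 37,800 × 3,660 × 3 × 2 = 830,088,000 bytes.
Track C: 63 min = 3,780 s; 96,000 × 3,780 × 4 × 4 = 5,806,080,000 bytes.
Track D: 56 minutes = 3,360 s; 16,000 × 3,360 × 3 × 6 = 967,680,000 bytes.
Track E: 2 h 9 min 57 s = 7,797 s; 62,500 × 7,797 × 1 × 1 = 487,312,500 bytes.
Total = 9,167,560,500 bytes = 9.17 GB.

9.17 GB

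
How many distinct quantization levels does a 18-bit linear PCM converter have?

2^18 = 262,144.

262,144 levels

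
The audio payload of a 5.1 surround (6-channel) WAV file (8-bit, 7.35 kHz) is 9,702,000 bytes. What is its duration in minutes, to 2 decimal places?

3.67 minutes

Byte rate = 7,350 × 1 × 6 = 44,100 bytes/s.
Duration = 9,702,000 / 44,100 = 220 s.
220 s / 60 = 3.67 minutes.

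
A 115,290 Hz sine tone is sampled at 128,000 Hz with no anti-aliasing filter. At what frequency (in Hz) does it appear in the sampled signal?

12,710 Hz

Nyquist = 128,000/2 = 64,000 Hz; 115,290 Hz exceeds it.
Alias = |115,290 − 1×128,000| = |115,290 − 128,000| = 12,710 Hz.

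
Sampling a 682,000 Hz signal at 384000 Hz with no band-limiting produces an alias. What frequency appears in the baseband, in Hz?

86,000 Hz

Nyquist = 384,000/2 = 192,000 Hz; 682,000 Hz exceeds it.
Alias = |682,000 − 2×384,000| = |682,000 − 768,000| = 86,000 Hz.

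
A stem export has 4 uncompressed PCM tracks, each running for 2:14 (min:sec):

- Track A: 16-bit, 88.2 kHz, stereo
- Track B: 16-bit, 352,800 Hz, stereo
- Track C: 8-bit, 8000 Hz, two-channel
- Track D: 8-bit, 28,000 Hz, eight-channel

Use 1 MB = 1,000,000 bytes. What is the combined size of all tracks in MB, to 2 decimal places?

268.54 MB

2:14 (min:sec) = 134 s.
Track A: 88,200 × 134 × 2 × 2 = 47,275,200 bytes.
Track B: 352,800 × 134 × 2 × 2 = 189,100,800 bytes.
Track C: 8,000 × 134 × 1 × 2 = 2,144,000 bytes.
Track D: 28,000 × 134 × 1 × 8 = 30,016,000 bytes.
Total = 268,536,000 bytes = 268.54 MB.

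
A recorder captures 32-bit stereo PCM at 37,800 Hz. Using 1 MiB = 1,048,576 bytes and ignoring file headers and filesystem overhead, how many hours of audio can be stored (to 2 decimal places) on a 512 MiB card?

0.49 hours

Uncompressed byte rate = 37,800 × 4 × 2 = 302,400 bytes/s.
Capacity = 512 × 1,048,576 = 536,870,912 bytes.
536,870,912 / 302,400 ≈ 1775.37 s → 0.49 hours.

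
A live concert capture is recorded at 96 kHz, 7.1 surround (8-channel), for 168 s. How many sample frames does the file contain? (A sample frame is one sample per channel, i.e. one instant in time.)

96,000 samples/s × 168 s = 16,128,000 frames.

16,128,000 sample frames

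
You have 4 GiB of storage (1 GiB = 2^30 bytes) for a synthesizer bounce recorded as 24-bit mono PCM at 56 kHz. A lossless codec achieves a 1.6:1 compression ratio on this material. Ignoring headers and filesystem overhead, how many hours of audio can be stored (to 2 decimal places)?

Uncompressed byte rate = 56,000 × 3 × 1 = 168,000 bytes/s.
After 1.6:1 compression, effective rate ≈ 105000 bytes/s.
Capacity = 4 × 1,073,741,824 = 4,294,967,296 bytes.
4,294,967,296 / effective rate ≈ 40904.45 s → 11.36 hours.

11.36 hours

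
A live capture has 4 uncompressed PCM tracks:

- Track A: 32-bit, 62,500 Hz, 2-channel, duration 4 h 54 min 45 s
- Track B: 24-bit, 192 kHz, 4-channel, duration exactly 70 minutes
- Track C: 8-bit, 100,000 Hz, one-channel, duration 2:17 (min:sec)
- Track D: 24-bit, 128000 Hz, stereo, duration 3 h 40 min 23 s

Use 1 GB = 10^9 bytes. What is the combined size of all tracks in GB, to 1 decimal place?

28.7 GB

Track A: 4 h 54 min 45 s = 17,685 s; 62,500 × 17,685 × 4 × 2 = 8,842,500,000 bytes.
Track B: exactly 70 minutes = 4,200 s; 192,000 × 4,200 × 3 × 4 = 9,676,800,000 bytes.
Track C: 2:17 (min:sec) = 137 s; 100,000 × 137 × 1 × 1 = 13,700,000 bytes.
Track D: 3 h 40 min 23 s = 13,223 s; 128,000 × 13,223 × 3 × 2 = 10,155,264,000 bytes.
Total = 28,688,264,000 bytes = 28.7 GB.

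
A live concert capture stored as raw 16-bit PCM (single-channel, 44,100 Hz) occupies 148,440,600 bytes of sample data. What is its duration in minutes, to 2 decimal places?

28.05 minutes

Byte rate = 44,100 × 2 × 1 = 88,200 bytes/s.
Duration = 148,440,600 / 88,200 = 1,683 s.
1,683 s / 60 = 28.05 minutes.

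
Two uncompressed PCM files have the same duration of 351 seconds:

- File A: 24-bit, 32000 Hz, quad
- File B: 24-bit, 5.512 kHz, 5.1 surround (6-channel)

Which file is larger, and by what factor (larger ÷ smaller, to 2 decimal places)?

File A: 32,000 × 3 × 4 = 384,000 bytes/s.
File B: 5,512 × 3 × 6 = 99,216 bytes/s.
File A is larger; ratio = 134,784,000 / 34,824,816 = 3.87.

File A, by a factor of 3.87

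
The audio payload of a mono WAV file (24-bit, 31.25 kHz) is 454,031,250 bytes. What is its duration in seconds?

Byte rate = 31,250 × 3 × 1 = 93,750 bytes/s.
Duration = 454,031,250 / 93,750 = 4,843 s.

4,843 seconds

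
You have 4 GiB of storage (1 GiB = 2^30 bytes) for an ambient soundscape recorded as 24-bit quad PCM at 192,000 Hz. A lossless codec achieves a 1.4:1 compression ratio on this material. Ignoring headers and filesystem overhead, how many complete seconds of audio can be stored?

2,609 seconds

Uncompressed byte rate = 192,000 × 3 × 4 = 2,304,000 bytes/s.
After 1.4:1 compression, effective rate ≈ 1645714.29 bytes/s.
Capacity = 4 × 1,073,741,824 = 4,294,967,296 bytes.
4,294,967,296 / effective rate ≈ 2609.79 s → 2,609 seconds.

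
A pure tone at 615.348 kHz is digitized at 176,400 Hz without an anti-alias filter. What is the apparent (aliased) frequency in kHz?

86.148 kHz

Nyquist = 176,400/2 = 88,200 Hz; 615,348 Hz exceeds it.
Alias = |615,348 − 3×176,400| = |615,348 − 529,200| = 86,148 Hz = 86.148 kHz.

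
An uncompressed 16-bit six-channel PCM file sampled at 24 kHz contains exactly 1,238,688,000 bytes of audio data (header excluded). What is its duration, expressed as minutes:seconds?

71:41

Byte rate = 24,000 × 2 × 6 = 288,000 bytes/s.
Duration = 1,238,688,000 / 288,000 = 4,301 s.
4,301 s = 71:41.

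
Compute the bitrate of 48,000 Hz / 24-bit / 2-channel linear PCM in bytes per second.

Bit rate = 48,000 × 24 × 2 = 2,304,000 bits/s.
2,304,000 / 8 = 288,000 bytes/s.

288,000 bytes/s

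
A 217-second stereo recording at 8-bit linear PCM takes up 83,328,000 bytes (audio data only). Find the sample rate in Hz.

Bytes = sample_rate × seconds × bytes_per_sample × channels.
sample_rate = 83,328,000 / (217 × 1 × 2) = 83,328,000 / 434 = 192,000 Hz.

192,000 Hz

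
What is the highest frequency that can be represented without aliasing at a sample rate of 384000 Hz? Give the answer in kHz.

192 kHz

Nyquist frequency = sample rate / 2 = 384,000 / 2 = 192 kHz.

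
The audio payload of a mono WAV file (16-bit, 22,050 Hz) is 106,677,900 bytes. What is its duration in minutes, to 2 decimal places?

40.32 minutes

Byte rate = 22,050 × 2 × 1 = 44,100 bytes/s.
Duration = 106,677,900 / 44,100 = 2,419 s.
2,419 s / 60 = 40.32 minutes.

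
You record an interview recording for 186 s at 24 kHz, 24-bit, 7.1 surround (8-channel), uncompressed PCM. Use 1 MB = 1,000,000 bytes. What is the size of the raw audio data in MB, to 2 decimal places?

107.14 MB

Bytes = 24,000 samples/s × 186 s × 3 bytes/sample × 8 ch = 107,136,000 bytes.
107,136,000 / 1,000,000 = 107.14 MB.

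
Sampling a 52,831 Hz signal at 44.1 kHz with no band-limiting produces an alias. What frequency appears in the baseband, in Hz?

8,731 Hz

Nyquist = 44,100/2 = 22,050 Hz; 52,831 Hz exceeds it.
Alias = |52,831 − 1×44,100| = |52,831 − 44,100| = 8,731 Hz.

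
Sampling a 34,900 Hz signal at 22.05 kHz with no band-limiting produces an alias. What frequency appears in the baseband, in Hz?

Nyquist = 22,050/2 = 11,025 Hz; 34,900 Hz exceeds it.
Alias = |34,900 − 2×22,050| = |34,900 − 44,100| = 9,200 Hz.

9,200 Hz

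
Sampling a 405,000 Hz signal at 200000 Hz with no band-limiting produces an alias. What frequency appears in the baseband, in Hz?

5,000 Hz

Nyquist = 200,000/2 = 100,000 Hz; 405,000 Hz exceeds it.
Alias = |405,000 − 2×200,000| = |405,000 − 400,000| = 5,000 Hz.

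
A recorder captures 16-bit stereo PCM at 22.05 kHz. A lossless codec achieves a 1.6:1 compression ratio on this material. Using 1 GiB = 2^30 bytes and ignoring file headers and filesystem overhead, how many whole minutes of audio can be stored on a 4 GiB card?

1,298 minutes

Uncompressed byte rate = 22,050 × 2 × 2 = 88,200 bytes/s.
After 1.6:1 compression, effective rate ≈ 55125 bytes/s.
Capacity = 4 × 1,073,741,824 = 4,294,967,296 bytes.
4,294,967,296 / effective rate ≈ 77913.24 s → 1,298 minutes.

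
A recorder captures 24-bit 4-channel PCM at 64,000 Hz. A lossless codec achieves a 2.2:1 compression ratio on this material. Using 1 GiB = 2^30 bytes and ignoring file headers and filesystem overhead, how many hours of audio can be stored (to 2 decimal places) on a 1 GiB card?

Uncompressed byte rate = 64,000 × 3 × 4 = 768,000 bytes/s.
After 2.2:1 compression, effective rate ≈ 349090.91 bytes/s.
Capacity = 1 × 1,073,741,824 = 1,073,741,824 bytes.
1,073,741,824 / effective rate ≈ 3075.82 s → 0.85 hours.

0.85 hours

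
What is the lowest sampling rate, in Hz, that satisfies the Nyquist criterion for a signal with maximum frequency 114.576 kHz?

229,152 Hz

Minimum sample rate = 2 × 114,576 Hz = 229,152 Hz.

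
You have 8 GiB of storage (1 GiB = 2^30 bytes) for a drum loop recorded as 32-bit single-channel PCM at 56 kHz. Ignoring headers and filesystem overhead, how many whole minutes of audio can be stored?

639 minutes

Uncompressed byte rate = 56,000 × 4 × 1 = 224,000 bytes/s.
Capacity = 8 × 1,073,741,824 = 8,589,934,592 bytes.
8,589,934,592 / 224,000 ≈ 38347.92 s → 639 minutes.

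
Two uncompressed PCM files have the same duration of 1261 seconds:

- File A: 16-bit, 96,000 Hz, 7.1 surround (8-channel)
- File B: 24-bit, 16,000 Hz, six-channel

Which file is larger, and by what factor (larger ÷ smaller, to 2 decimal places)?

File A, by a factor of 5.33

File A: 96,000 × 2 × 8 = 1,536,000 bytes/s.
File B: 16,000 × 3 × 6 = 288,000 bytes/s.
File A is larger; ratio = 1,936,896,000 / 363,168,000 = 5.33.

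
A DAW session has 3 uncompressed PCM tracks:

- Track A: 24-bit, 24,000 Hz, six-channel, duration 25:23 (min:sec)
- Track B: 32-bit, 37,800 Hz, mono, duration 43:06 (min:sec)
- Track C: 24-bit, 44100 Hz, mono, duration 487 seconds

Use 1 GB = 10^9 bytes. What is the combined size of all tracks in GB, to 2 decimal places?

Track A: 25:23 (min:sec) = 1,523 s; 24,000 × 1,523 × 3 × 6 = 657,936,000 bytes.
Track B: 43:06 (min:sec) = 2,586 s; 37,800 × 2,586 × 4 × 1 = 391,003,200 bytes.
Track C: 44,100 × 487 × 3 × 1 = 64,430,100 bytes.
Total = 1,113,369,300 bytes = 1.11 GB.

1.11 GB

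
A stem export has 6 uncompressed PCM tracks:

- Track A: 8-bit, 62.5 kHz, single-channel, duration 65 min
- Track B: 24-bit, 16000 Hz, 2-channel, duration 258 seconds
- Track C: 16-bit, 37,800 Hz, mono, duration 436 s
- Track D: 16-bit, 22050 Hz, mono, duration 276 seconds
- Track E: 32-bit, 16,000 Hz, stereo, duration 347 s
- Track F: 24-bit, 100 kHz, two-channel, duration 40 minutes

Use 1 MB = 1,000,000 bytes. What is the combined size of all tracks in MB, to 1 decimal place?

Track A: 65 min = 3,900 s; 62,500 × 3,900 × 1 × 1 = 243,750,000 bytes.
Track B: 16,000 × 258 × 3 × 2 = 24,768,000 bytes.
Track C: 37,800 × 436 × 2 × 1 = 32,961,600 bytes.
Track D: 22,050 × 276 × 2 × 1 = 12,171,600 bytes.
Track E: 16,000 × 347 × 4 × 2 = 44,416,000 bytes.
Track F: 40 minutes = 2,400 s; 100,000 × 2,400 × 3 × 2 = 1,440,000,000 bytes.
Total = 1,798,067,200 bytes = 1798.1 MB.

1798.1 MB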